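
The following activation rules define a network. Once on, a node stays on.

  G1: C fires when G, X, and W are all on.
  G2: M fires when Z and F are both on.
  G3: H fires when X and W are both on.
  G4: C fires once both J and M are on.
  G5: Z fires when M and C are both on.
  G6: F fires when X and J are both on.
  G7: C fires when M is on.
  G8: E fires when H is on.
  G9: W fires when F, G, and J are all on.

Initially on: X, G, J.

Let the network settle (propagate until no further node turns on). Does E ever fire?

X and J are on, so F fires (G6).
G9: F, G, and J on → W on.
X and W are on, so H fires (G3).
H is on, so E fires (G8).

Yes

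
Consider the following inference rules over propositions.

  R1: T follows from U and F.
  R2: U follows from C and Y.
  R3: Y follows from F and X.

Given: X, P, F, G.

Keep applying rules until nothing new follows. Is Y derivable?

From F and X, R3 gives Y.

Yes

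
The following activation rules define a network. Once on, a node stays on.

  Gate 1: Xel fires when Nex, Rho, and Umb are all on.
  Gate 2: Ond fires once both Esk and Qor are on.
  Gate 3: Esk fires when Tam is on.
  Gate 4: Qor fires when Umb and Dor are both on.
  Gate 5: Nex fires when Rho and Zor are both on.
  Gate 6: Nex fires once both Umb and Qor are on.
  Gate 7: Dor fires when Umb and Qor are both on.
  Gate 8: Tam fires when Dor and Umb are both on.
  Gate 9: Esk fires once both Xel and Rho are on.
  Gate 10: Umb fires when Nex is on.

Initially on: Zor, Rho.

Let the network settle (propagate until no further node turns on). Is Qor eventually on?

Qor would need Umb and Dor (Gate 4), but Dor never turns on.

No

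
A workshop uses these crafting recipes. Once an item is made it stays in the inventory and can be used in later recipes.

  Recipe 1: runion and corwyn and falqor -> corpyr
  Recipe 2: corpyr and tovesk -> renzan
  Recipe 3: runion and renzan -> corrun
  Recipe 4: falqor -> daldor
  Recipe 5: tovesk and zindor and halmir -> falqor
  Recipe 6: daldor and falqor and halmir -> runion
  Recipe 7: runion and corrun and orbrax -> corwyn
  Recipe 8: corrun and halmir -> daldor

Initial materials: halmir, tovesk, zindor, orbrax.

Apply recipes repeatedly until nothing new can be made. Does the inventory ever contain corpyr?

No

corpyr would need runion, corwyn, and falqor (Recipe 1), but corwyn is never obtained.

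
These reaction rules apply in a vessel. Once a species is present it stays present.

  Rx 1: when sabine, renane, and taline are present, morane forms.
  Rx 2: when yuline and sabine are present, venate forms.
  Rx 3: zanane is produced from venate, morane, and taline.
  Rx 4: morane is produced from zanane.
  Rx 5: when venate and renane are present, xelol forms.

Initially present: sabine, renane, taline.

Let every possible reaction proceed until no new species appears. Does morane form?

sabine, renane, and taline present → morane forms (Rx 1).

Yes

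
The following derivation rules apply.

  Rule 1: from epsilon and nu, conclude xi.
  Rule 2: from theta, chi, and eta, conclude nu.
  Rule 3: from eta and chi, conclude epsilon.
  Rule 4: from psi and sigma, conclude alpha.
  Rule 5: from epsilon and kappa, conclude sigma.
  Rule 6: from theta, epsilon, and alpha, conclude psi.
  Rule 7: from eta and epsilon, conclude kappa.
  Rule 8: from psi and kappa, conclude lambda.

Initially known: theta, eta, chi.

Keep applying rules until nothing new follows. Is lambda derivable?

No

lambda would need psi and kappa (Rule 8), but psi is never established.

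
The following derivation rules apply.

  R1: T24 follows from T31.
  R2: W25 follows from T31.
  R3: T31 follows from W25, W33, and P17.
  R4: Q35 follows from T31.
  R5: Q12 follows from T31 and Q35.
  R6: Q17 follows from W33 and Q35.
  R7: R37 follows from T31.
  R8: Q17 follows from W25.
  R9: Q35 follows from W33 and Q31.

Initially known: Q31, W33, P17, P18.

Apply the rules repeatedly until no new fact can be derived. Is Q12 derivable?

No

Q12 would need T31 and Q35 (R5), but T31 is never established.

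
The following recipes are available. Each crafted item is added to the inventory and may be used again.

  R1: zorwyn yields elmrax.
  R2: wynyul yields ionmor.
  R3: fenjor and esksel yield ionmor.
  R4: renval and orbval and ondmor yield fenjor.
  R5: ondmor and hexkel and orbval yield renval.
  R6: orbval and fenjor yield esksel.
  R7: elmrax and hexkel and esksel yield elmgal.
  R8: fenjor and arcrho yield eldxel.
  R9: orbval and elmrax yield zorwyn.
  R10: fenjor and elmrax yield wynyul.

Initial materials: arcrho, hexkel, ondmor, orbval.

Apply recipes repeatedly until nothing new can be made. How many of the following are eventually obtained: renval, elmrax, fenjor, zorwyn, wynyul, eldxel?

3

ondmor and hexkel and orbval → renval (R5).
Using R4, renval, orbval, and ondmor make fenjor.
Using R8, fenjor and arcrho make eldxel.
renval: reached.
elmrax would need zorwyn (R1), but zorwyn is never obtained.
fenjor: reached.
zorwyn would need orbval and elmrax (R9), but elmrax is never obtained.
wynyul would need fenjor and elmrax (R10), but elmrax is never obtained.
eldxel: reached.
Reached: renval, fenjor, and eldxel — 3 of the 6.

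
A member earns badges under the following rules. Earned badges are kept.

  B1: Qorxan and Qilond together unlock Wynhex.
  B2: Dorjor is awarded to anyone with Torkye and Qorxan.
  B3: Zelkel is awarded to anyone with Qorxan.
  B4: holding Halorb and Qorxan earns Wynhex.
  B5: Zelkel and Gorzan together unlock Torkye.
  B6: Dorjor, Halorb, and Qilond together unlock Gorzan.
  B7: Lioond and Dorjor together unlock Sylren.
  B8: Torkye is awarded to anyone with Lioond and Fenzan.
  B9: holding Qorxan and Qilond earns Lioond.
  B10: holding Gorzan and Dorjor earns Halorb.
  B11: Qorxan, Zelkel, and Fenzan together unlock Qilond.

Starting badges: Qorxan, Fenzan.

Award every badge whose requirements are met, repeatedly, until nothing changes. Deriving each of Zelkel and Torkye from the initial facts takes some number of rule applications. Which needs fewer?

Zelkel: With Qorxan, Zelkel is earned (B3). [1 rule application]
Torkye: With Qorxan, Zelkel is earned (B3). With Qorxan, Zelkel, and Fenzan, Qilond is earned (B11). With Qorxan and Qilond, Lioond is earned (B9). With Lioond and Fenzan, Torkye is earned (B8). [4 rule applications]
Zelkel needs fewer.

Zelkel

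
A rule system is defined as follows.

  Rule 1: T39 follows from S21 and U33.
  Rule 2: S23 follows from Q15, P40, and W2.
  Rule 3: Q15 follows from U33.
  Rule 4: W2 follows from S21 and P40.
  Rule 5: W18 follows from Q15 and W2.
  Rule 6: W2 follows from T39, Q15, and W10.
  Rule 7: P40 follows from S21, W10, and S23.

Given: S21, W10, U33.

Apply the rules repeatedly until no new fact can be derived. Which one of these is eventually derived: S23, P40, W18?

From U33, Rule 3 gives Q15.
S21 and U33 hold, so T39 follows (Rule 1).
T39, Q15, and W10 hold, so W2 follows (Rule 6).
Q15 and W2 hold, so W18 follows (Rule 5).
S23 would need Q15, P40, and W2 (Rule 2), but P40 is never established. P40 would need S21, W10, and S23 (Rule 7), but S23 is never established.

W18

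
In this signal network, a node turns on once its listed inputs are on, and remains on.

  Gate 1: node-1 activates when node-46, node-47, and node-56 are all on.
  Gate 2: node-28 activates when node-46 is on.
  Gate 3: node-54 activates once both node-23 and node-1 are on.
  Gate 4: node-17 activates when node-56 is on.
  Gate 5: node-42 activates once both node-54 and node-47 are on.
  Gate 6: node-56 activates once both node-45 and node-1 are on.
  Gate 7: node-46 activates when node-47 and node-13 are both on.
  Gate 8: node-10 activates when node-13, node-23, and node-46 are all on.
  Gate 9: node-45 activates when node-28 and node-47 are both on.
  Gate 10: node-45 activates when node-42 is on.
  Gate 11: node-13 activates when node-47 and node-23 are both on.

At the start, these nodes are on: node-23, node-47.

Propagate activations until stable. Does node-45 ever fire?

node-47 and node-23 are on, so node-13 activates (Gate 11).
node-47 and node-13 are on, so node-46 activates (Gate 7).
Gate 2: node-46 on → node-28 on.
node-28 and node-47 are on, so node-45 activates (Gate 9).

Yes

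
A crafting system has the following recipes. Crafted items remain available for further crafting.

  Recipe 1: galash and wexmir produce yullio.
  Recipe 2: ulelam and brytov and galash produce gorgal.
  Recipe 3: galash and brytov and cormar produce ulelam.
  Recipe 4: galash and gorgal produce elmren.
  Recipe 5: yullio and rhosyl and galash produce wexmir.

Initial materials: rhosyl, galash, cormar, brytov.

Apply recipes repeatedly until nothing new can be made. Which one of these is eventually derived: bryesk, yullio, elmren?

Using Recipe 3, galash, brytov, and cormar make ulelam.
ulelam and brytov and galash → gorgal (Recipe 2).
galash and gorgal → elmren (Recipe 4).
yullio would need galash and wexmir (Recipe 1), but wexmir is never obtained. No rule produces bryesk, and it is not given.

elmren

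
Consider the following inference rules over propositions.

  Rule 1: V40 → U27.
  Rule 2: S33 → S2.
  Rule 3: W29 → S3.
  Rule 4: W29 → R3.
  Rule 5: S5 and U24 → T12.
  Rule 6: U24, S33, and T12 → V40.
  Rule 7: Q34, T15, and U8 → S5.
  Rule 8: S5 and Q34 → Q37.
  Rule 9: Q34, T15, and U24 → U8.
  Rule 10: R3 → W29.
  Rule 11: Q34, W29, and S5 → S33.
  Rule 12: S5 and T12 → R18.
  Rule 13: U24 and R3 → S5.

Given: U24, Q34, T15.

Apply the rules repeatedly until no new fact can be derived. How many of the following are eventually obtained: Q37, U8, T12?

Q34, T15, and U24 hold, so U8 follows (Rule 9).
From Q34, T15, and U8, Rule 7 gives S5.
From S5 and U24, Rule 5 gives T12.
From S5 and Q34, Rule 8 gives Q37.
Q37: reached.
U8: reached.
T12: reached.
All 3 are reached.

3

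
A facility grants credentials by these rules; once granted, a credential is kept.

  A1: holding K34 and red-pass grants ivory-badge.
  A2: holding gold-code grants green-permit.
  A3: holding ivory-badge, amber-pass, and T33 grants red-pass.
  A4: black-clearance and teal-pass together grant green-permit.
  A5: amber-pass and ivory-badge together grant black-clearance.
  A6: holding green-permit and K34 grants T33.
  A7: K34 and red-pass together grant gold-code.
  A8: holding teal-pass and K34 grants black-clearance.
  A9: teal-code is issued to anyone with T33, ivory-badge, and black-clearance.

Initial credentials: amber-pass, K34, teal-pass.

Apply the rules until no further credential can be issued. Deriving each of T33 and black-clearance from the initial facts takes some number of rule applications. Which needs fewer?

black-clearance

black-clearance: Holding teal-pass and K34 grants black-clearance (A8). [1 rule application]
T33: Holding teal-pass and K34 grants black-clearance (A8). Holding black-clearance and teal-pass grants green-permit (A4). Holding green-permit and K34 grants T33 (A6). [3 rule applications]
black-clearance needs fewer.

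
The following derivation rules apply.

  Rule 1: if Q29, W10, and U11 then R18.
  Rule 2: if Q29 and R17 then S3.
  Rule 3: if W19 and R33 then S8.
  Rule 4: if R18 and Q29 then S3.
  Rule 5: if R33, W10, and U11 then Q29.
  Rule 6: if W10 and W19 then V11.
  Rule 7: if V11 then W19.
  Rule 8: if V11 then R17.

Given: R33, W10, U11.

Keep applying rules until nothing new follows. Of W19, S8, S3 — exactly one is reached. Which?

R33, W10, and U11 hold, so Q29 follows (Rule 5).
Q29, W10, and U11 hold, so R18 follows (Rule 1).
From R18 and Q29, Rule 4 gives S3.
S8 would need W19 and R33 (Rule 3), but W19 is never established. W19 would need V11 (Rule 7), but V11 is never established.

S3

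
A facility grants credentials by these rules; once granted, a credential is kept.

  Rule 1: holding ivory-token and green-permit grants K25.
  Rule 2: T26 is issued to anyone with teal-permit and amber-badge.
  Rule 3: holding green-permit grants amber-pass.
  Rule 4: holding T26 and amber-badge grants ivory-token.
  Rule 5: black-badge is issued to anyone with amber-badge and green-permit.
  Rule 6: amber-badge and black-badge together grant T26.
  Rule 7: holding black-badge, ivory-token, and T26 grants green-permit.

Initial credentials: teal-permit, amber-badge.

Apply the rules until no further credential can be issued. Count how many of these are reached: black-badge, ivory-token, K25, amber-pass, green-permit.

Holding teal-permit and amber-badge grants T26 (Rule 2).
Holding T26 and amber-badge grants ivory-token (Rule 4).
black-badge would need amber-badge and green-permit (Rule 5), but green-permit is never granted.
ivory-token: reached.
K25 would need ivory-token and green-permit (Rule 1), but green-permit is never granted.
amber-pass would need green-permit (Rule 3), but green-permit is never granted.
green-permit would need black-badge, ivory-token, and T26 (Rule 7), but black-badge is never granted.
Reached: ivory-token — 1 of the 5.

1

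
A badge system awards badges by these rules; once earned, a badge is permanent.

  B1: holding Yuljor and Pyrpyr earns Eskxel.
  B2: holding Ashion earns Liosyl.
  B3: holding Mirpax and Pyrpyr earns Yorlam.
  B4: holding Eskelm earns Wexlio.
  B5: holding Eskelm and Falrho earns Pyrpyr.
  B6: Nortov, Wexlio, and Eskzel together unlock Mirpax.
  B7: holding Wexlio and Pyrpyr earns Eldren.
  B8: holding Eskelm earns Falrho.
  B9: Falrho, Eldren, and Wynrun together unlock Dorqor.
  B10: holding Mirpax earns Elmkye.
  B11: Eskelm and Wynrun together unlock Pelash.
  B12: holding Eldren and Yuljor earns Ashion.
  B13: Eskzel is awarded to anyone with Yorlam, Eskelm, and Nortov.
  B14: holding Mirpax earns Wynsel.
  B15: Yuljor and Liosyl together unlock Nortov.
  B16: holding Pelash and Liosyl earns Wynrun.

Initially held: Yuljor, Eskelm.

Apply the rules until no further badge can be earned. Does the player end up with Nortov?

With Eskelm, Falrho is earned (B8).
With Eskelm, Wexlio is earned (B4).
With Eskelm and Falrho, Pyrpyr is earned (B5).
With Wexlio and Pyrpyr, Eldren is earned (B7).
With Eldren and Yuljor, Ashion is earned (B12).
With Ashion, Liosyl is earned (B2).
With Yuljor and Liosyl, Nortov is earned (B15).

Yes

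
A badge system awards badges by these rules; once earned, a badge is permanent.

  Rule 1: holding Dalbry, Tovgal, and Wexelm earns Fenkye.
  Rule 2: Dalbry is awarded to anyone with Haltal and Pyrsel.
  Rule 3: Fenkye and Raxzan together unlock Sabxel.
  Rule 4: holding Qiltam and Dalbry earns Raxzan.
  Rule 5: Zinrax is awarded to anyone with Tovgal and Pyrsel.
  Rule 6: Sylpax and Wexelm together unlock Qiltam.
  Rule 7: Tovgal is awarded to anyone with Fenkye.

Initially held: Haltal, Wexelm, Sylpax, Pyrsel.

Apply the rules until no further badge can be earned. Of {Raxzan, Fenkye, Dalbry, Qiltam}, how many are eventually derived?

With Haltal and Pyrsel, Dalbry is earned (Rule 2).
With Sylpax and Wexelm, Qiltam is earned (Rule 6).
With Qiltam and Dalbry, Raxzan is earned (Rule 4).
Raxzan: reached.
Fenkye would need Dalbry, Tovgal, and Wexelm (Rule 1), but Tovgal is never earned.
Dalbry: reached.
Qiltam: reached.
Reached: Raxzan, Dalbry, and Qiltam — 3 of the 4.

3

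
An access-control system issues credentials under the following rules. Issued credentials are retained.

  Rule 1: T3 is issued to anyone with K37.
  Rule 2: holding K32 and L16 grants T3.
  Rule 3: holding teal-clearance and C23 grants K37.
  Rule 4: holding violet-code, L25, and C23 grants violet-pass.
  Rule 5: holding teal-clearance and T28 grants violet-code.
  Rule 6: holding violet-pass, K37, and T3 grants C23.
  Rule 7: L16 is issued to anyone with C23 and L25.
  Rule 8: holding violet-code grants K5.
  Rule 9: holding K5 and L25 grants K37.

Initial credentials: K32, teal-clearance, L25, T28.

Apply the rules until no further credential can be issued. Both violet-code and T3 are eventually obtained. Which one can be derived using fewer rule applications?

violet-code

violet-code: Holding teal-clearance and T28 grants violet-code (Rule 5). [1 rule application]
T3: Holding teal-clearance and T28 grants violet-code (Rule 5). Holding violet-code grants K5 (Rule 8). Holding K5 and L25 grants K37 (Rule 9). Holding K37 grants T3 (Rule 1). [4 rule applications]
violet-code needs fewer.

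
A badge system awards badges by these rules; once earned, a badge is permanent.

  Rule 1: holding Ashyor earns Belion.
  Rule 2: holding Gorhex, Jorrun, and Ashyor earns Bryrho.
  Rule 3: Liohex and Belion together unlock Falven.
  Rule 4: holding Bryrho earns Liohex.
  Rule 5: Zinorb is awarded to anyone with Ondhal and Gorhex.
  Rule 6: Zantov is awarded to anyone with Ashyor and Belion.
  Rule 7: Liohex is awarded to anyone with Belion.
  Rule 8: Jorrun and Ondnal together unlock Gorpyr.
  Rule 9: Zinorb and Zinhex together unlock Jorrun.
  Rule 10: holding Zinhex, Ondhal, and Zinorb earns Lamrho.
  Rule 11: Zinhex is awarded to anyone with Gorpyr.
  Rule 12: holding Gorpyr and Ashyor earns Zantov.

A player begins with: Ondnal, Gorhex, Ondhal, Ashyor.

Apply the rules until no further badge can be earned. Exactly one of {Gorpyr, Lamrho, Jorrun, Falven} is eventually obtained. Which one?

With Ashyor, Belion is earned (Rule 1).
With Belion, Liohex is earned (Rule 7).
With Liohex and Belion, Falven is earned (Rule 3).
Jorrun would need Zinorb and Zinhex (Rule 9), but Zinhex is never earned. Lamrho would need Zinhex, Ondhal, and Zinorb (Rule 10), but Zinhex is never earned. Gorpyr would need Jorrun and Ondnal (Rule 8), but Jorrun is never earned.

Falven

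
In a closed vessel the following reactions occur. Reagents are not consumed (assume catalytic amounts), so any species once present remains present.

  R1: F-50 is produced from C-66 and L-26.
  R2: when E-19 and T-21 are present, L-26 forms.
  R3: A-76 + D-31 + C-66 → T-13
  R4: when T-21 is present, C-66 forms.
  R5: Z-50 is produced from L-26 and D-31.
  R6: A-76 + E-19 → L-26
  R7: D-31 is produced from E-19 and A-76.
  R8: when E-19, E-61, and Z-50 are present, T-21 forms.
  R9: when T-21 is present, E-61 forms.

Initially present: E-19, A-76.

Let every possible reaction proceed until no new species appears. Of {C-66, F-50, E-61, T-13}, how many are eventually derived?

C-66 would need T-21 (R4), but T-21 never forms.
F-50 would need C-66 and L-26 (R1), but C-66 never forms.
E-61 would need T-21 (R9), but T-21 never forms.
T-13 would need A-76, D-31, and C-66 (R3), but C-66 never forms.
None of the 4 are reached.

0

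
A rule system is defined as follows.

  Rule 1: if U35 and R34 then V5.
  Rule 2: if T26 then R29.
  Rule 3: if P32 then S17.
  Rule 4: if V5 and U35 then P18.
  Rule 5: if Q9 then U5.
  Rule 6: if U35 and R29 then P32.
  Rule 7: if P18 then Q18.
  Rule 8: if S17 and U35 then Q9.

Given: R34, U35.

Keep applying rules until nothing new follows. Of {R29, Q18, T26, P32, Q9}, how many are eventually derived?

1

From U35 and R34, Rule 1 gives V5.
V5 and U35 hold, so P18 follows (Rule 4).
P18 holds, so Q18 follows (Rule 7).
R29 would need T26 (Rule 2), but T26 is never established.
Q18: reached.
No rule produces T26, and it is not given.
P32 would need U35 and R29 (Rule 6), but R29 is never established.
Q9 would need S17 and U35 (Rule 8), but S17 is never established.
Reached: Q18 — 1 of the 5.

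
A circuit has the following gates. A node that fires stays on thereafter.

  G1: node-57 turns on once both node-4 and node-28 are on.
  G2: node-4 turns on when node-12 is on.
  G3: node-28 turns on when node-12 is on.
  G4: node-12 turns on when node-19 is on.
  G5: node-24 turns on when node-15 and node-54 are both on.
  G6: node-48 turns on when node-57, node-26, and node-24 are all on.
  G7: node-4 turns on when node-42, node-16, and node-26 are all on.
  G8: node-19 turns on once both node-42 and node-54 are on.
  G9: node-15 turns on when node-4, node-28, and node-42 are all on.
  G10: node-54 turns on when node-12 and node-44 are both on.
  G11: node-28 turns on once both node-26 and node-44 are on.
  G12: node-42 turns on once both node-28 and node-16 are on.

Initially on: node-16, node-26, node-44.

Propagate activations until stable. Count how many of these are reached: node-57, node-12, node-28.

G11: node-26 and node-44 on → node-28 on.
G12: node-28 and node-16 on → node-42 on.
node-42, node-16, and node-26 are on, so node-4 turns on (G7).
node-4 and node-28 are on, so node-57 turns on (G1).
node-57: reached.
node-12 would need node-19 (G4), but node-19 never turns on.
node-28: reached.
Reached: node-57 and node-28 — 2 of the 3.

2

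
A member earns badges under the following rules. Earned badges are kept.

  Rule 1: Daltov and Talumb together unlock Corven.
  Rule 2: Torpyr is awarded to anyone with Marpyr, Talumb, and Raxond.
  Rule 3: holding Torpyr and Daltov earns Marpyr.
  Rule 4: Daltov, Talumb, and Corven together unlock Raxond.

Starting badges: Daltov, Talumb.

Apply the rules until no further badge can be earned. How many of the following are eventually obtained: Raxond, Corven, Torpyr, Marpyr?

2

With Daltov and Talumb, Corven is earned (Rule 1).
With Daltov, Talumb, and Corven, Raxond is earned (Rule 4).
Raxond: reached.
Corven: reached.
Torpyr would need Marpyr, Talumb, and Raxond (Rule 2), but Marpyr is never earned.
Marpyr would need Torpyr and Daltov (Rule 3), but Torpyr is never earned.
Reached: Raxond and Corven — 2 of the 4.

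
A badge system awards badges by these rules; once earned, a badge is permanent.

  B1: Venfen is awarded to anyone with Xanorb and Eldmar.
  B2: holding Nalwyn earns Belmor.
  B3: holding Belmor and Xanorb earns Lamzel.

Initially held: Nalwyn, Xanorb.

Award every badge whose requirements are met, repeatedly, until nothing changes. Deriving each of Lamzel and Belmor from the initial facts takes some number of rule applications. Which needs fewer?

Belmor

Belmor: With Nalwyn, Belmor is earned (B2). [1 rule application]
Lamzel: With Nalwyn, Belmor is earned (B2). With Belmor and Xanorb, Lamzel is earned (B3). [2 rule applications]
Belmor needs fewer.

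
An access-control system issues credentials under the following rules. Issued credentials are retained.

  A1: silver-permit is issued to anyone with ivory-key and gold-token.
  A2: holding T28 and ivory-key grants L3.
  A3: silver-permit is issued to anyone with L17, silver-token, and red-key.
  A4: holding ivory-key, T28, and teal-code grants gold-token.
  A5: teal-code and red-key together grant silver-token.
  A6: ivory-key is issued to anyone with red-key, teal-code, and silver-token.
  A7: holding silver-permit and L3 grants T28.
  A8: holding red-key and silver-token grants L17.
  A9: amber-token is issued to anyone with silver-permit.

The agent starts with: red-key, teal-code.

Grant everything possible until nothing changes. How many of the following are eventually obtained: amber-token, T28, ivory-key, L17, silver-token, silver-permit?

5

Holding teal-code and red-key grants silver-token (A5).
Holding red-key and silver-token grants L17 (A8).
Holding red-key, teal-code, and silver-token grants ivory-key (A6).
Holding L17, silver-token, and red-key grants silver-permit (A3).
Holding silver-permit grants amber-token (A9).
amber-token: reached.
T28 would need silver-permit and L3 (A7), but L3 is never granted.
ivory-key: reached.
L17: reached.
silver-token: reached.
silver-permit: reached.
Reached: amber-token, ivory-key, L17, silver-token, and silver-permit — 5 of the 6.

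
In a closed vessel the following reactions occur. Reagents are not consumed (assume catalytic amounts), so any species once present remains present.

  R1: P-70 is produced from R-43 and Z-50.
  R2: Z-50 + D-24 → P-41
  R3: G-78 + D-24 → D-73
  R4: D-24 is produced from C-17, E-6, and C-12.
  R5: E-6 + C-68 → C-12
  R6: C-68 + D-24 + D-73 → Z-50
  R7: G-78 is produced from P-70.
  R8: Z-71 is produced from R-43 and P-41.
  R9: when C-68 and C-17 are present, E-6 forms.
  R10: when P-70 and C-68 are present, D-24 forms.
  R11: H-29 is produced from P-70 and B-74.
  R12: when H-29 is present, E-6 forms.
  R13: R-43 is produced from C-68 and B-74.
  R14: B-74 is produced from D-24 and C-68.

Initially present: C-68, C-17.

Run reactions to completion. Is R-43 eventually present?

C-68 and C-17 present → E-6 forms (R9).
E-6 and C-68 present → C-12 forms (R5).
C-17, E-6, and C-12 present → D-24 forms (R4).
D-24 and C-68 present → B-74 forms (R14).
C-68 and B-74 present → R-43 forms (R13).

Yes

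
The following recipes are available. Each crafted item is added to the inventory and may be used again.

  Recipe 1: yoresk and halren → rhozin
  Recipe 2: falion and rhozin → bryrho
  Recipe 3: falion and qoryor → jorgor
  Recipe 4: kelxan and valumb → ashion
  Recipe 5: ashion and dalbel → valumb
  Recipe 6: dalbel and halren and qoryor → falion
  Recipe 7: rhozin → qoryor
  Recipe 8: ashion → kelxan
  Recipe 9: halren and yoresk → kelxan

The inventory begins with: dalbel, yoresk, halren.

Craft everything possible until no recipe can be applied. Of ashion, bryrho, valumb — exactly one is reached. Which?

bryrho

yoresk and halren → rhozin (Recipe 1).
Using Recipe 7, rhozin makes qoryor.
dalbel and halren and qoryor → falion (Recipe 6).
falion and rhozin → bryrho (Recipe 2).
valumb would need ashion and dalbel (Recipe 5), but ashion is never obtained. ashion would need kelxan and valumb (Recipe 4), but valumb is never obtained.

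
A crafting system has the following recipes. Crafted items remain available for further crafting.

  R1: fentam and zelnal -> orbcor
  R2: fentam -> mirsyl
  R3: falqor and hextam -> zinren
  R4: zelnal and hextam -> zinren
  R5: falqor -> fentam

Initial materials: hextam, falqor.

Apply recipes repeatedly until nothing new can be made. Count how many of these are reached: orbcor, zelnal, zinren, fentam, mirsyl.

3

Using R5, falqor makes fentam.
Using R3, falqor and hextam make zinren.
fentam -> mirsyl (R2).
orbcor would need fentam and zelnal (R1), but zelnal is never obtained.
No rule produces zelnal, and it is not given.
zinren: reached.
fentam: reached.
mirsyl: reached.
Reached: zinren, fentam, and mirsyl — 3 of the 5.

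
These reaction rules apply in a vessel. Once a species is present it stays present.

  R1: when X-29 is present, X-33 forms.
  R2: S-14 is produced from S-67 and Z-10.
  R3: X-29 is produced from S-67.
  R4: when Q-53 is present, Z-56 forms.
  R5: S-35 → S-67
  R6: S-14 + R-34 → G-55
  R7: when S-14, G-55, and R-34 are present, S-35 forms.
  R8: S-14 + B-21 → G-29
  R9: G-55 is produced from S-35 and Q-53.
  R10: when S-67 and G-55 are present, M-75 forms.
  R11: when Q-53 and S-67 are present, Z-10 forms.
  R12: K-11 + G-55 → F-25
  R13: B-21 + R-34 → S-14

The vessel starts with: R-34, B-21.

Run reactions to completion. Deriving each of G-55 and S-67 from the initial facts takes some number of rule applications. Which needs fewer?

G-55: B-21 and R-34 present → S-14 forms (R13). S-14 and R-34 present → G-55 forms (R6). [2 rule applications]
S-67: B-21 and R-34 present → S-14 forms (R13). S-14 and R-34 present → G-55 forms (R6). S-14, G-55, and R-34 present → S-35 forms (R7). S-35 present → S-67 forms (R5). [4 rule applications]
G-55 needs fewer.

G-55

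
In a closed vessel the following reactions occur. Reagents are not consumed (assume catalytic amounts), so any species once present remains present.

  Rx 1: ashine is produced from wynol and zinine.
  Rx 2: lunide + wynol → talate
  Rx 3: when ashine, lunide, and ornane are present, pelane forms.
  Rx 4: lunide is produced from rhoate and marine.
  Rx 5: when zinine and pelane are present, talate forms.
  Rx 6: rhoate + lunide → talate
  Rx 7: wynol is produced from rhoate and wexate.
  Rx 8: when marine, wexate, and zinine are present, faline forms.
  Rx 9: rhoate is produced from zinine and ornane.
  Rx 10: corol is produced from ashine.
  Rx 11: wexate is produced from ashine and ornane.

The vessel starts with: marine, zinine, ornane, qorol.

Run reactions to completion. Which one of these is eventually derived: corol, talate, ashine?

talate

zinine and ornane present → rhoate forms (Rx 9).
rhoate and marine present → lunide forms (Rx 4).
rhoate and lunide present → talate forms (Rx 6).
ashine would need wynol and zinine (Rx 1), but wynol never forms. corol would need ashine (Rx 10), but ashine never forms.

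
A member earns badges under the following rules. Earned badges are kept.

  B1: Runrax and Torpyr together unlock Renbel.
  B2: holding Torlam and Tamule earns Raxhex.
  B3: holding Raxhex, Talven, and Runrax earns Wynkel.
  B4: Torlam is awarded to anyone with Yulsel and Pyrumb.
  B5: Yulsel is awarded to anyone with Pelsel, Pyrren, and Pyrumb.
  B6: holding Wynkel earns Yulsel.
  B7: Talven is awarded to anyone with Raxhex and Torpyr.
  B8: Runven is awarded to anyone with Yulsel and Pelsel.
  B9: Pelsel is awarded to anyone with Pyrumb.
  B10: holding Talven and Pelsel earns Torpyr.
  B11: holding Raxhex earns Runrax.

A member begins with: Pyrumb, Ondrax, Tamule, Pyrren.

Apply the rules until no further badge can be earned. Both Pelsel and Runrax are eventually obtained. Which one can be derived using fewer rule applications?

Pelsel: With Pyrumb, Pelsel is earned (B9). [1 rule application]
Runrax: With Pyrumb, Pelsel is earned (B9). With Pelsel, Pyrren, and Pyrumb, Yulsel is earned (B5). With Yulsel and Pyrumb, Torlam is earned (B4). With Torlam and Tamule, Raxhex is earned (B2). With Raxhex, Runrax is earned (B11). [5 rule applications]
Pelsel needs fewer.

Pelsel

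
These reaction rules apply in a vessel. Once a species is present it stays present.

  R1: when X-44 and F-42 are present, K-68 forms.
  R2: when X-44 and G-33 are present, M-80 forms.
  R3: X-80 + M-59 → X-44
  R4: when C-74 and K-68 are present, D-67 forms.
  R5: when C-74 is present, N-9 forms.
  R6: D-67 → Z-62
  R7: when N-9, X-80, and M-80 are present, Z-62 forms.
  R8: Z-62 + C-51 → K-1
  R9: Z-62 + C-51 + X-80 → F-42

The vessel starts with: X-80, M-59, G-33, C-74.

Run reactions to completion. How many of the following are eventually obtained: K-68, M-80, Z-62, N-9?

3

X-80 and M-59 present → X-44 forms (R3).
C-74 present → N-9 forms (R5).
X-44 and G-33 present → M-80 forms (R2).
N-9, X-80, and M-80 present → Z-62 forms (R7).
K-68 would need X-44 and F-42 (R1), but F-42 never forms.
M-80: reached.
Z-62: reached.
N-9: reached.
Reached: M-80, Z-62, and N-9 — 3 of the 4.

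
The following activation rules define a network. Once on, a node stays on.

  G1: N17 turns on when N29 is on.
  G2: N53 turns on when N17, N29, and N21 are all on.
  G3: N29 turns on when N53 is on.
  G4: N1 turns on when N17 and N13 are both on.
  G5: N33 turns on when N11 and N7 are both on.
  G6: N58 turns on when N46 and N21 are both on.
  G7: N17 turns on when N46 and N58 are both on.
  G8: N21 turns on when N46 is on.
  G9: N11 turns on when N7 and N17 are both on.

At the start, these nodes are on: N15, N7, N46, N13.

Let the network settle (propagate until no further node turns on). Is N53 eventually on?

N53 would need N17, N29, and N21 (G2), but N29 never turns on.

No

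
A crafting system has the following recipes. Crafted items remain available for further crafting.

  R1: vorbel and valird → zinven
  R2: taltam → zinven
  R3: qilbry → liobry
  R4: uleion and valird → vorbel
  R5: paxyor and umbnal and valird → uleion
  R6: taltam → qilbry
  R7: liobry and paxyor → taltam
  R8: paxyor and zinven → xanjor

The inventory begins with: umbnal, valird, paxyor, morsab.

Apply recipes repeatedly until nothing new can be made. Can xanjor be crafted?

Yes

Using R5, paxyor, umbnal, and valird make uleion.
Using R4, uleion and valird make vorbel.
vorbel and valird → zinven (R1).
Using R8, paxyor and zinven make xanjor.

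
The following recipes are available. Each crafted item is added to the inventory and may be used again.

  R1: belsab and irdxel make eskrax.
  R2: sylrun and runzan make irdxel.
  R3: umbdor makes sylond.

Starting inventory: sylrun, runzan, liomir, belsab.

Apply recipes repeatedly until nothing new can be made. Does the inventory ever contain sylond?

No

sylond would need umbdor (R3), but umbdor is never obtained.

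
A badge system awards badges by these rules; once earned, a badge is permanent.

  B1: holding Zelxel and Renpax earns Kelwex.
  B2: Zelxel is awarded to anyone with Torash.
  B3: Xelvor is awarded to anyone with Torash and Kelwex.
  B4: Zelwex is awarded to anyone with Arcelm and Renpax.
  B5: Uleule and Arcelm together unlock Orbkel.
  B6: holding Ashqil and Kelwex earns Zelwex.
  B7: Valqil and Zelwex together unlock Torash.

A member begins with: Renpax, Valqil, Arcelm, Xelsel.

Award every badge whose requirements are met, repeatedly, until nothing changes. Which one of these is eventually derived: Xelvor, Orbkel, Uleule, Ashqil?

Xelvor

With Arcelm and Renpax, Zelwex is earned (B4).
With Valqil and Zelwex, Torash is earned (B7).
With Torash, Zelxel is earned (B2).
With Zelxel and Renpax, Kelwex is earned (B1).
With Torash and Kelwex, Xelvor is earned (B3).
Orbkel would need Uleule and Arcelm (B5), but Uleule is never earned. No rule produces Uleule, and it is not given. No rule produces Ashqil, and it is not given.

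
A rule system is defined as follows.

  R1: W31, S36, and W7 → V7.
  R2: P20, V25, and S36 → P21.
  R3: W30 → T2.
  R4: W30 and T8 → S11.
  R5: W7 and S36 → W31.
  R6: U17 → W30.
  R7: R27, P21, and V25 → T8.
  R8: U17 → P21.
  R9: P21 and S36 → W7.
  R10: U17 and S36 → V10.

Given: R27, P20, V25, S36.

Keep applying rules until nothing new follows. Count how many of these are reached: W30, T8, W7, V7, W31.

From P20, V25, and S36, R2 gives P21.
From P21 and S36, R9 gives W7.
R27, P21, and V25 hold, so T8 follows (R7).
W7 and S36 hold, so W31 follows (R5).
From W31, S36, and W7, R1 gives V7.
W30 would need U17 (R6), but U17 is never established.
T8: reached.
W7: reached.
V7: reached.
W31: reached.
Reached: T8, W7, V7, and W31 — 4 of the 5.

4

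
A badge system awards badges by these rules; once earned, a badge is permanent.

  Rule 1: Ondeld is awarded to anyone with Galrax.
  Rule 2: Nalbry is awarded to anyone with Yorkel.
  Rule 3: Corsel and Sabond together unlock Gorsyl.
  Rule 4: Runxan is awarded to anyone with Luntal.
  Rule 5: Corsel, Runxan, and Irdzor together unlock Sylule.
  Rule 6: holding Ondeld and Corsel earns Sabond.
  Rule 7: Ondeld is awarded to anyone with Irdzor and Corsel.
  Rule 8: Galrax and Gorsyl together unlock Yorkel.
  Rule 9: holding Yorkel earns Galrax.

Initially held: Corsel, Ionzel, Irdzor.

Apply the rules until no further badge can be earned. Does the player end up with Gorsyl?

With Irdzor and Corsel, Ondeld is earned (Rule 7).
With Ondeld and Corsel, Sabond is earned (Rule 6).
With Corsel and Sabond, Gorsyl is earned (Rule 3).

Yes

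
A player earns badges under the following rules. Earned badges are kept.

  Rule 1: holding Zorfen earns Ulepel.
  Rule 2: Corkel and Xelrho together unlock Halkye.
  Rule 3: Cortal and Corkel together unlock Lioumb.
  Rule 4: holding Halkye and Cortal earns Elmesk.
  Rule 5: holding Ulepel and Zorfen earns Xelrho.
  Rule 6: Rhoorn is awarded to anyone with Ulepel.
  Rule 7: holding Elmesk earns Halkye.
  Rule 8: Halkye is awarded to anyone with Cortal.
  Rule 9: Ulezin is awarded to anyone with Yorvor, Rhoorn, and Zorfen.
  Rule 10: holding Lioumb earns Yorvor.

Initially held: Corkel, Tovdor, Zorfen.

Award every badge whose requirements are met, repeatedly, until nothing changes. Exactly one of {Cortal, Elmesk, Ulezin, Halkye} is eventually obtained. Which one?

With Zorfen, Ulepel is earned (Rule 1).
With Ulepel and Zorfen, Xelrho is earned (Rule 5).
With Corkel and Xelrho, Halkye is earned (Rule 2).
Elmesk would need Halkye and Cortal (Rule 4), but Cortal is never earned. Ulezin would need Yorvor, Rhoorn, and Zorfen (Rule 9), but Yorvor is never earned. No rule produces Cortal, and it is not given.

Halkye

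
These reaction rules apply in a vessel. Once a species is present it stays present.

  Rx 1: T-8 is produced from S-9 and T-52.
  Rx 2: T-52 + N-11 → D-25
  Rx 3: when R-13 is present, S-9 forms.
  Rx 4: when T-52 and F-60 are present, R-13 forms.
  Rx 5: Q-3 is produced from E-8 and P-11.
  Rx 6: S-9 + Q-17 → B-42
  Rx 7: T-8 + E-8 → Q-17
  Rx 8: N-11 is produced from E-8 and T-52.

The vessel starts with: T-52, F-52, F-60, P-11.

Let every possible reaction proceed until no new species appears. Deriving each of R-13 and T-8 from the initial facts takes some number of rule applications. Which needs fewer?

R-13: T-52 and F-60 present → R-13 forms (Rx 4). [1 rule application]
T-8: T-52 and F-60 present → R-13 forms (Rx 4). R-13 present → S-9 forms (Rx 3). S-9 and T-52 present → T-8 forms (Rx 1). [3 rule applications]
R-13 needs fewer.

R-13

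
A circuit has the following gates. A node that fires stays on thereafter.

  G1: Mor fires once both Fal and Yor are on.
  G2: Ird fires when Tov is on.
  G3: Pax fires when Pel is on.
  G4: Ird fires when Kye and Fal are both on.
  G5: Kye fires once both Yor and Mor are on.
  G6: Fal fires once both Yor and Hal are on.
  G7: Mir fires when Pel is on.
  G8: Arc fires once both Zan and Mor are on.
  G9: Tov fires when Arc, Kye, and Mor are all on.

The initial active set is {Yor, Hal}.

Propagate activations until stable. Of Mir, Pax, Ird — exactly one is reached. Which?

Yor and Hal are on, so Fal fires (G6).
G1: Fal and Yor on → Mor on.
Yor and Mor are on, so Kye fires (G5).
G4: Kye and Fal on → Ird on.
Pax would need Pel (G3), but Pel never turns on. Mir would need Pel (G7), but Pel never turns on.

Ird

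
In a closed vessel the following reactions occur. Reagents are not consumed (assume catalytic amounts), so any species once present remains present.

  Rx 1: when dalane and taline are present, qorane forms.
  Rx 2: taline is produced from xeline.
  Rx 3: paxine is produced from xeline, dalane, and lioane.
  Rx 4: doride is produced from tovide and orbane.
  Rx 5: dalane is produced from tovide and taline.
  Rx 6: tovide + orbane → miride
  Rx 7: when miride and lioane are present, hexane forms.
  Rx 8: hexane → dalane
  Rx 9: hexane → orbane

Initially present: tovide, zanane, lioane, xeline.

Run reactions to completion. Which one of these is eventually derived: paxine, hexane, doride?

xeline present → taline forms (Rx 2).
tovide and taline present → dalane forms (Rx 5).
xeline, dalane, and lioane present → paxine forms (Rx 3).
doride would need tovide and orbane (Rx 4), but orbane never forms. hexane would need miride and lioane (Rx 7), but miride never forms.

paxine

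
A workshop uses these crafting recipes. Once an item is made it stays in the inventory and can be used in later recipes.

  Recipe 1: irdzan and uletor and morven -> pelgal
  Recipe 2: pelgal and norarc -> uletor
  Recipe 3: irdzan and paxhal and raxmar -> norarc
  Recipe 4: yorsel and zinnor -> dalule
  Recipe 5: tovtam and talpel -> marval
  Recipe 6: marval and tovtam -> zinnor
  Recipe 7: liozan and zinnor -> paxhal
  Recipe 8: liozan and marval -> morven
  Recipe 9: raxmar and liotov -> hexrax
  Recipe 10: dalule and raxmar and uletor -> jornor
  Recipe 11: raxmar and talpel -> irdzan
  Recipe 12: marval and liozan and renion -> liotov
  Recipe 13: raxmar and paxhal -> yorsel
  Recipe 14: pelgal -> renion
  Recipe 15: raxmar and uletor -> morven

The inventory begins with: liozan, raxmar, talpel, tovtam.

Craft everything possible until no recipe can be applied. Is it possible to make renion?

No

renion would need pelgal (Recipe 14), but pelgal is never obtained.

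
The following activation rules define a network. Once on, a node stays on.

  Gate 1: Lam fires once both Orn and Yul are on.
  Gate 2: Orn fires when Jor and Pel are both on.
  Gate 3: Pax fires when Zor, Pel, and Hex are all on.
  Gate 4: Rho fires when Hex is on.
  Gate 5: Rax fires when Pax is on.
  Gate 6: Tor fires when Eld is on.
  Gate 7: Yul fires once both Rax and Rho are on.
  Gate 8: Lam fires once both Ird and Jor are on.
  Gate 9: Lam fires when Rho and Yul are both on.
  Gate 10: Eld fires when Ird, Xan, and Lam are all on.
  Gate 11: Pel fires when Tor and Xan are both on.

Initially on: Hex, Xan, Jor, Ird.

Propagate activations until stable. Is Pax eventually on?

Pax would need Zor, Pel, and Hex (Gate 3), but Zor never turns on.

No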